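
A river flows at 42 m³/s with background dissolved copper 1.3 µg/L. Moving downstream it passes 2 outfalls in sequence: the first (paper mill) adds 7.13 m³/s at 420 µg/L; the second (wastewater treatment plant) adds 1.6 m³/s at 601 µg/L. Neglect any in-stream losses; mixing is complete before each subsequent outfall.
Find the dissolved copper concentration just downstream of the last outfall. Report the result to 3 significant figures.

79.1 µg/L

After outfall 1: Q = 42.00 + 7.130 = 49.13 m³/s; C = (42.00·1.300 + 7.130·420.0)/49.13 = 62.06 µg/L.
After outfall 2: Q = 49.13 + 1.600 = 50.73 m³/s; C = (49.13·62.06 + 1.600·601.0)/50.73 = 79.06 µg/L.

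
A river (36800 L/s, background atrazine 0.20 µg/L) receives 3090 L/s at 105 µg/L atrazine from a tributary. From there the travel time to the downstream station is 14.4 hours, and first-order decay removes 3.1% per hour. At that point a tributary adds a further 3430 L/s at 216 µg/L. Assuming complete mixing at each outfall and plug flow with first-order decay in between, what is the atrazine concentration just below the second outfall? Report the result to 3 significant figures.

Mixed concentration C = ΣQC/ΣQ = (36800·0.2000 + 3090·105.0) / 39890 = 331800/39890 = 8.318 µg/L; combined flow 39890 L/s.
3.1%/h lost → k = −ln(1 − 0.031) = 0.03149 h⁻¹.
First-order decay: C = 8.318·exp(−k·t) = 8.318·0.6354 = 5.286 µg/L.
At the second outfall, C = (39890·5.286 + 3430·216.0) / (39890 + 3430) = 21.97 µg/L.

22.0 µg/L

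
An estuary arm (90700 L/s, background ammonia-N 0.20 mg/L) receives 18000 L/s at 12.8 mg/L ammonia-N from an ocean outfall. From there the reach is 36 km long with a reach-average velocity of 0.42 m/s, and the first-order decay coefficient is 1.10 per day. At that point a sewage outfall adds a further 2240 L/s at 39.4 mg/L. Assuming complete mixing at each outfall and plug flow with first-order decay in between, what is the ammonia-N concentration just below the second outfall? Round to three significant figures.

1.55 mg/L

Mixed concentration C = ΣQC/ΣQ = (90700·0.2000 + 18000·12.80) / 108700 = 248500/108700 = 2.286 mg/L; combined flow 108700 L/s.
Travel time t = 36·1000 / 0.42 = 85710 s = 23.81 h.
First-order decay: C = 2.286·exp(−k·t) = 2.286·0.3358 = 0.7678 mg/L.
Second outfall: C = (108700·0.7678 + 2240·39.40)/110900 = 1.548 mg/L.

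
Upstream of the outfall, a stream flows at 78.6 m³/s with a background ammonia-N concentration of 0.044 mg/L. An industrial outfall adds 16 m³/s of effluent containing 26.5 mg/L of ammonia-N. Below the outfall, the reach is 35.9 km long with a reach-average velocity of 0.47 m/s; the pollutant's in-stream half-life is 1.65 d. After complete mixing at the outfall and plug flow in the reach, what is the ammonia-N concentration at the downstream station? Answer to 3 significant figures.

Flow-weighted average: C = (78.60·0.04400 + 16.00·26.50) / 94.60 = 427.5/94.60 = 4.519 mg/L.
Travel time t = 35.9·1000 / 0.47 = 76380 s = 21.22 h.
Half-life 1.65 d → k = ln 2 / 1.65 = 0.4201 d⁻¹.
Decay over the reach: 4.519·exp(−kt) = 4.519·0.6898 = 3.117 mg/L.

3.12 mg/L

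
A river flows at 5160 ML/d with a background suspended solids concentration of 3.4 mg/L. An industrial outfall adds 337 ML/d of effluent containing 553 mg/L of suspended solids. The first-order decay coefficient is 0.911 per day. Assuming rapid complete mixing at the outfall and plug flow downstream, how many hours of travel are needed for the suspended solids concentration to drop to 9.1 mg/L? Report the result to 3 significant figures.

Mixed concentration C = ΣQC/ΣQ = (5160·3.400 + 337.0·553.0) / 5497 = 203900/5497 = 37.09 mg/L.
37.09·exp(−k·t) = 9.1 → t = ln(37.09/9.1)/k = 133300 s = 37.02 h.

37.0 h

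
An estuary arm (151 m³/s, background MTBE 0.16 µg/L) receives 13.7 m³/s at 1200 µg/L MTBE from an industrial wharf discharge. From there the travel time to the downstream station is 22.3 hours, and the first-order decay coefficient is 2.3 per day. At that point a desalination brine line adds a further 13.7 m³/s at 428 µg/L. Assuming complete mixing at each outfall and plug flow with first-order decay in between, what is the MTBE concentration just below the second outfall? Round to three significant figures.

43.8 µg/L

Mixed concentration C = ΣQC/ΣQ = (151.0·0.1600 + 13.70·1200) / 164.7 = 16460/164.7 = 99.96 µg/L; combined flow 164.7 m³/s.
First-order decay: C = 99.96·exp(−k·t) = 99.96·0.1180 = 11.80 µg/L.
At the second outfall, C = (164.7·11.80 + 13.70·428.0) / (164.7 + 13.70) = 43.76 µg/L.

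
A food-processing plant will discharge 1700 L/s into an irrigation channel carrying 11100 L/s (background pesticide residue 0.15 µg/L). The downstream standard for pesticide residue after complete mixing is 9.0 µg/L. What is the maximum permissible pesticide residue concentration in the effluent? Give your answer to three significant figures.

66.8 µg/L

At the limit, (Qr·Cr + Qe·Cₑ)/(Qr + Qe) = 9.0:
Cₑ = (12800·9.0 − 11100·0.1500) / 1700 = 66.79 µg/L.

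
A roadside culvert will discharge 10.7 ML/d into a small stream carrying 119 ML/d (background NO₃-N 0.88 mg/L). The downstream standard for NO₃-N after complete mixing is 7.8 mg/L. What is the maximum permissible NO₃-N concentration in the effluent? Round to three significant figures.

84.8 mg/L

At the limit, (Qr·Cr + Qe·Cₑ)/(Qr + Qe) = 7.8:
Cₑ = (129.7·7.8 − 119.0·0.8800) / 10.70 = 84.76 mg/L.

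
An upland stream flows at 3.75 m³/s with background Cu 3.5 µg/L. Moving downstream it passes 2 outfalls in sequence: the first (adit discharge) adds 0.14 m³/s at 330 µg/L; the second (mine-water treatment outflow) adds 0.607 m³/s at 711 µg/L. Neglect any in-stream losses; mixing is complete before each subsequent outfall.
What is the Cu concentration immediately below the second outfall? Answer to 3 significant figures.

109 µg/L

Outfall 1: combined Q = 3.890 m³/s; C = (3.750·3.500 + 0.1400·330.0)/3.890 = 15.25 µg/L.
Outfall 2: combined Q = 4.497 m³/s; C = (3.890·15.25 + 0.6070·711.0)/4.497 = 109.2 µg/L.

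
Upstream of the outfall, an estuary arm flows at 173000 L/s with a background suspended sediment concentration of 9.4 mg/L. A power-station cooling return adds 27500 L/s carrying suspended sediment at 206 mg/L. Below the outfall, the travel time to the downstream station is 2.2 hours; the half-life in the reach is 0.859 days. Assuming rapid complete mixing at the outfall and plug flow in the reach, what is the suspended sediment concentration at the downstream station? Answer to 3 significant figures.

33.8 mg/L

After mixing, C = (173000·9.400 + 27500·206.0) / 200500 = 7291000/200500 = 36.37 mg/L.
Half-life 0.859 d → k = ln 2 / 0.859 = 0.8069 d⁻¹.
After decay, C = 36.37 × e^(−kt) = 36.37 × 0.9287 = 33.77 mg/L.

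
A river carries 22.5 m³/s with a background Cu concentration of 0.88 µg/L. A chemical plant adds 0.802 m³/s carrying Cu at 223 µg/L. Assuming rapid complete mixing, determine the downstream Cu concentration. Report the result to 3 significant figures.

8.52 µg/L

Mass balance: C = (22.50·0.8800 + 0.8020·223.0) / 23.30 = 198.6/23.30 = 8.525 µg/L.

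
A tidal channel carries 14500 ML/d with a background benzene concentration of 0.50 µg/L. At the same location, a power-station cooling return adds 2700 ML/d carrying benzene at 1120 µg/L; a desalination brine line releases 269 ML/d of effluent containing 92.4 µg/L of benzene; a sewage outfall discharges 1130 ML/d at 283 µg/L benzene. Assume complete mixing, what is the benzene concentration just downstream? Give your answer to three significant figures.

Conservation of mass: C = (14500·0.5000 + 2700·1120 + 269.0·92.40 + 1130·283.0) / 18600 = 3376000/18600 = 181.5 µg/L.

182 µg/L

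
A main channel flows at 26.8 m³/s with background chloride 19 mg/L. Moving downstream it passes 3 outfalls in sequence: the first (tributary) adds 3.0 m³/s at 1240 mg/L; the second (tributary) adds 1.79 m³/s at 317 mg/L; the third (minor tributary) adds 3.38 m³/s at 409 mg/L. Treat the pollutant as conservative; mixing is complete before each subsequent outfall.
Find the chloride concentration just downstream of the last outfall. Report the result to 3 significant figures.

After outfall 1: Q = 26.80 + 3.000 = 29.80 m³/s; C = (26.80·19.00 + 3.000·1240)/29.80 = 141.9 mg/L.
After outfall 2: Q = 29.80 + 1.790 = 31.59 m³/s; C = (29.80·141.9 + 1.790·317.0)/31.59 = 151.8 mg/L.
After outfall 3: Q = 31.59 + 3.380 = 34.97 m³/s; C = (31.59·151.8 + 3.380·409.0)/34.97 = 176.7 mg/L.

177 mg/L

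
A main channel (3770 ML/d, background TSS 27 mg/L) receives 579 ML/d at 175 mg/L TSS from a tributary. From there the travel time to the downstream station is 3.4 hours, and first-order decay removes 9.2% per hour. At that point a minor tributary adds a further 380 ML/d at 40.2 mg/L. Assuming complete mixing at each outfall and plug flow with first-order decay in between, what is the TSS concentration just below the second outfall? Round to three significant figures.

34.2 mg/L

Mass balance: C = (3770·27.00 + 579.0·175.0) / 4349 = 203100/4349 = 46.70 mg/L; combined flow 4349 ML/d.
9.2%/h lost → k = −ln(1 − 0.092) = 0.09651 h⁻¹.
Decay over the reach: 46.70·exp(−kt) = 46.70·0.7203 = 33.64 mg/L.
At the second outfall, C = (4349·33.64 + 380.0·40.20) / (4349 + 380.0) = 34.17 mg/L.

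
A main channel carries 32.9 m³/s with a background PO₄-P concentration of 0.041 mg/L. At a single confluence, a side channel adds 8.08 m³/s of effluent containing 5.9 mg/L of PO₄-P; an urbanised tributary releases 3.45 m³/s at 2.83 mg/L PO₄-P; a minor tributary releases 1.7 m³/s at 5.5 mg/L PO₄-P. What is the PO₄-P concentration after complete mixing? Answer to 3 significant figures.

After mixing, C = (32.90·0.04100 + 8.080·5.900 + 3.450·2.830 + 1.700·5.500) / 46.13 = 68.13/46.13 = 1.477 mg/L.

1.48 mg/L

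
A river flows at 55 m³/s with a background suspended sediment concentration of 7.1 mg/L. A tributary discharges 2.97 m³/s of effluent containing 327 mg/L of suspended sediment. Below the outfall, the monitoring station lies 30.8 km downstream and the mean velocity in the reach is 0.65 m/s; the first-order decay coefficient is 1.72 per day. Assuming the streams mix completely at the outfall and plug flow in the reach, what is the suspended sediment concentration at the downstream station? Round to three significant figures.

9.15 mg/L

Mass balance: C = (55.00·7.100 + 2.970·327.0) / 57.97 = 1362/57.97 = 23.49 mg/L.
Travel time t = 30.8·1000 / 0.65 = 47380 s = 13.16 h.
After decay, C = 23.49 × e^(−kt) = 23.49 × 0.3893 = 9.145 mg/L.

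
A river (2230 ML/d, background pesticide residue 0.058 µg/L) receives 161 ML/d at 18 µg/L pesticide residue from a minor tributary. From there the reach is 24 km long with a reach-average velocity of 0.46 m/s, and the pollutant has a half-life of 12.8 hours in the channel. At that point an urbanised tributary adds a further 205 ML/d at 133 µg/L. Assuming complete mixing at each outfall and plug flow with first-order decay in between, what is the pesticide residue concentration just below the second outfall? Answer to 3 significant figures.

After mixing, C = (2230·0.05800 + 161.0·18.00) / 2391 = 3027/2391 = 1.266 µg/L; combined flow 2391 ML/d.
Travel time t = 24·1000 / 0.46 = 52170 s = 14.49 h.
Half-life 12.8 h → k = ln 2 / 12.8 = 0.05415 h⁻¹ = 1.300 d⁻¹.
Decay over the reach: 1.266·exp(−kt) = 1.266·0.4562 = 0.5776 µg/L.
Second outfall: C = (2391·0.5776 + 205.0·133.0)/2596 = 11.03 µg/L.

11.0 µg/L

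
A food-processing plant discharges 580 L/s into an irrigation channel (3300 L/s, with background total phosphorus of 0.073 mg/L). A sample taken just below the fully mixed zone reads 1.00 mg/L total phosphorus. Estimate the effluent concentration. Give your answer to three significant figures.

Mass balance: 3300·0.07300 + 580.0·Cₑ = 3880·1.000
→ Cₑ = (3880·1.000 − 3300·0.07300) / 580.0 = 6.274 mg/L.

6.27 mg/L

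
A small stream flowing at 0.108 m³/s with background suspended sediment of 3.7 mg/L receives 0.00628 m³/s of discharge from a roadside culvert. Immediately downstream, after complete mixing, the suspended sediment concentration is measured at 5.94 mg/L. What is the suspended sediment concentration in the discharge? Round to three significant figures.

Mass balance: 0.1080·3.700 + 0.006280·Cₑ = 0.1143·5.940
→ Cₑ = (0.1143·5.940 − 0.1080·3.700) / 0.006280 = 44.46 mg/L.

44.5 mg/L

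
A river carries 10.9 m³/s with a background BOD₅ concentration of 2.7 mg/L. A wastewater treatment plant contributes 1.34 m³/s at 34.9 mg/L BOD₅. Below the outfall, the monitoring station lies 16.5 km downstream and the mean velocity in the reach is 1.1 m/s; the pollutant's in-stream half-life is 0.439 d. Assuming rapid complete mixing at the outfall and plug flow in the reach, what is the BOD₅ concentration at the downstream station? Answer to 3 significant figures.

Mixed concentration C = ΣQC/ΣQ = (10.90·2.700 + 1.340·34.90) / 12.24 = 76.20/12.24 = 6.225 mg/L.
Travel time t = 16.5·1000 / 1.1 = 15000 s = 4.167 h.
Half-life 0.439 d → k = ln 2 / 0.439 = 1.579 d⁻¹.
After decay, C = 6.225 × e^(−kt) = 6.225 × 0.7602 = 4.733 mg/L.

4.73 mg/L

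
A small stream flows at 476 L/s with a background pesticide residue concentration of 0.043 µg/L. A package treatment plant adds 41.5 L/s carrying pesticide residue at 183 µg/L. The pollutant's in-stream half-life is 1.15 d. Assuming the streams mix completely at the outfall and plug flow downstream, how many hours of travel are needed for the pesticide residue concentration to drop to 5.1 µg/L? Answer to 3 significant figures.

Mixed concentration C = ΣQC/ΣQ = (476.0·0.04300 + 41.50·183.0) / 517.5 = 7615/517.5 = 14.71 µg/L.
Half-life 1.15 d → k = ln 2 / 1.15 = 0.6027 d⁻¹.
14.71·exp(−k·t) = 5.1 → t = ln(14.71/5.1)/k = 151900 s = 42.19 h.

42.2 h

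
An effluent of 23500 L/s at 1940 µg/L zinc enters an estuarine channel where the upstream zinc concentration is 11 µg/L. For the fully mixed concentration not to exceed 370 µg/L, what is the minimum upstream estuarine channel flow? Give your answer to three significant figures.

Set C_mix = 370: (Q·11.00 + 23500·1940) / (Q + 23500) = 370
→ Q = 23500·(1940 − 370)/(370 − 11.00) = 102800 L/s.

103000 L/s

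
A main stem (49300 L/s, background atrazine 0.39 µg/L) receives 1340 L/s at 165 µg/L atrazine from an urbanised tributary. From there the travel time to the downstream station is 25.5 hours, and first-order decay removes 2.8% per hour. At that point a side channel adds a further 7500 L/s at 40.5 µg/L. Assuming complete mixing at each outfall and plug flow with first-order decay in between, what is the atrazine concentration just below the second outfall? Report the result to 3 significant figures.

7.23 µg/L

Mixed concentration C = ΣQC/ΣQ = (49300·0.3900 + 1340·165.0) / 50640 = 240300/50640 = 4.746 µg/L; combined flow 50640 L/s.
2.8%/h lost → k = −ln(1 − 0.028) = 0.02840 h⁻¹.
Applying C = C₀e^(−kt): 4.746 × 0.4847 = 2.300 µg/L.
At the second outfall, C = (50640·2.300 + 7500·40.50) / (50640 + 7500) = 7.228 µg/L.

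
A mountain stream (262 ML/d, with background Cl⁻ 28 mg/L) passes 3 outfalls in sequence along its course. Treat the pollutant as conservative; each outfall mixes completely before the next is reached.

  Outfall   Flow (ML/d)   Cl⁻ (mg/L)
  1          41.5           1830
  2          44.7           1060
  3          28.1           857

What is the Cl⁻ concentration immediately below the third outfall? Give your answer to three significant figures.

Outfall 1: combined Q = 303.5 ML/d; C = (262.0·28.00 + 41.50·1830)/303.5 = 274.4 mg/L.
Outfall 2: combined Q = 348.2 ML/d; C = (303.5·274.4 + 44.70·1060)/348.2 = 375.3 mg/L.
Outfall 3: combined Q = 376.3 ML/d; C = (348.2·375.3 + 28.10·857.0)/376.3 = 411.2 mg/L.

411 mg/L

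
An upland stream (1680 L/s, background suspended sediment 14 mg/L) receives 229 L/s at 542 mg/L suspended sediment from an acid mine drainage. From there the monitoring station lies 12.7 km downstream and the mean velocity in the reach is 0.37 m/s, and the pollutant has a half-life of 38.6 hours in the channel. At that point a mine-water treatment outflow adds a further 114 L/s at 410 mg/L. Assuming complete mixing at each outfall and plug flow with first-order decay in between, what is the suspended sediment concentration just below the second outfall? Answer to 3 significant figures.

84.6 mg/L

Conservation of mass: C = (1680·14.00 + 229.0·542.0) / 1909 = 147600/1909 = 77.34 mg/L; combined flow 1909 L/s.
Travel time t = 12.7·1000 / 0.37 = 34320 s = 9.535 h.
Half-life 38.6 h → k = ln 2 / 38.6 = 0.01796 h⁻¹ = 0.4310 d⁻¹.
First-order decay: C = 77.34·exp(−k·t) = 77.34·0.8426 = 65.17 mg/L.
At the second outfall, C = (1909·65.17 + 114.0·410.0) / (1909 + 114.0) = 84.60 mg/L.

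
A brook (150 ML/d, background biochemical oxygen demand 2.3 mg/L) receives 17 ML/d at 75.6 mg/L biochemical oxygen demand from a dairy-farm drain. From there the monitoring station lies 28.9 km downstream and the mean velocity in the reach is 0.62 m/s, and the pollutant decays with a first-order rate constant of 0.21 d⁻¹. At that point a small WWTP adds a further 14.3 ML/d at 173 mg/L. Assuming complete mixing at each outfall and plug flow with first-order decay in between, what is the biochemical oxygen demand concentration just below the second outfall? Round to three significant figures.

21.7 mg/L

After mixing, C = (150.0·2.300 + 17.00·75.60) / 167.0 = 1630/167.0 = 9.762 mg/L; combined flow 167.0 ML/d.
Travel time t = 28.9·1000 / 0.62 = 46610 s = 12.95 h.
Applying C = C₀e^(−kt): 9.762 × 0.8929 = 8.716 mg/L.
At the second outfall, C = (167.0·8.716 + 14.30·173.0) / (167.0 + 14.30) = 21.67 mg/L.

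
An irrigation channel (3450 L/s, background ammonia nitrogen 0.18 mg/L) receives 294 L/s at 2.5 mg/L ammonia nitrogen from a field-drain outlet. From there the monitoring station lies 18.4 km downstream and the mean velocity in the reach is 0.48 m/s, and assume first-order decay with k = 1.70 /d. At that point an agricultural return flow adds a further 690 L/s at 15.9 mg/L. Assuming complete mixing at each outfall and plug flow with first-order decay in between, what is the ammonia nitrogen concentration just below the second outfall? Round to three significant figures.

2.62 mg/L

Mixed concentration C = ΣQC/ΣQ = (3450·0.1800 + 294.0·2.500) / 3744 = 1356/3744 = 0.3622 mg/L; combined flow 3744 L/s.
Travel time t = 18.4·1000 / 0.48 = 38330 s = 10.65 h.
Applying C = C₀e^(−kt): 0.3622 × 0.4704 = 0.1704 mg/L.
At the second outfall, C = (3744·0.1704 + 690.0·15.90) / (3744 + 690.0) = 2.618 mg/L.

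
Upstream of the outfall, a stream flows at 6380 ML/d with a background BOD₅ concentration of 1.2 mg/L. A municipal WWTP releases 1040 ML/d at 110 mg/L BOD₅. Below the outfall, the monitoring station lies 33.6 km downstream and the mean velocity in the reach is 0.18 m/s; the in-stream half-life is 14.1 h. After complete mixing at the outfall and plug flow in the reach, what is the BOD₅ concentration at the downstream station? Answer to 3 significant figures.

1.29 mg/L

Mixed concentration C = ΣQC/ΣQ = (6380·1.200 + 1040·110.0) / 7420 = 122100/7420 = 16.45 mg/L.
Travel time t = 33.6·1000 / 0.18 = 186700 s = 51.85 h.
Half-life 14.1 h → k = ln 2 / 14.1 = 0.04916 h⁻¹ = 1.180 d⁻¹.
Applying C = C₀e^(−kt): 16.45 × 0.07816 = 1.286 mg/L.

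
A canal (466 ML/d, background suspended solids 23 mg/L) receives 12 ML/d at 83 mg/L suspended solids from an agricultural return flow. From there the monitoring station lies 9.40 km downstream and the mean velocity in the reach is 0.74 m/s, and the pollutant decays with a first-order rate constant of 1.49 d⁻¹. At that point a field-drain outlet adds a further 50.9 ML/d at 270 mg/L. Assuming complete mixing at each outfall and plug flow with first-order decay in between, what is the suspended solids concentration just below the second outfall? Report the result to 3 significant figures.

43.8 mg/L

Mixed concentration C = ΣQC/ΣQ = (466.0·23.00 + 12.00·83.00) / 478.0 = 11710/478.0 = 24.51 mg/L; combined flow 478.0 ML/d.
Travel time t = 9.40·1000 / 0.74 = 12700 s = 3.529 h.
After decay, C = 24.51 × e^(−kt) = 24.51 × 0.8033 = 19.69 mg/L.
Second outfall: C = (478.0·19.69 + 50.90·270.0)/528.9 = 43.77 mg/L.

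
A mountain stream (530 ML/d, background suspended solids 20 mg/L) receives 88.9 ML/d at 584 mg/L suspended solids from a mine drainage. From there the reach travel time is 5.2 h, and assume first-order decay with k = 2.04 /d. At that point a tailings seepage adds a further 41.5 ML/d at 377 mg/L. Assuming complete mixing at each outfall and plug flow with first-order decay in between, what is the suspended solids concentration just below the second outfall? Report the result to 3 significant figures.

84.5 mg/L

Flow-weighted average: C = (530.0·20.00 + 88.90·584.0) / 618.9 = 62520/618.9 = 101.0 mg/L; combined flow 618.9 ML/d.
Decay over the reach: 101.0·exp(−kt) = 101.0·0.6427 = 64.93 mg/L.
Second outfall: C = (618.9·64.93 + 41.50·377.0)/660.4 = 84.54 mg/L.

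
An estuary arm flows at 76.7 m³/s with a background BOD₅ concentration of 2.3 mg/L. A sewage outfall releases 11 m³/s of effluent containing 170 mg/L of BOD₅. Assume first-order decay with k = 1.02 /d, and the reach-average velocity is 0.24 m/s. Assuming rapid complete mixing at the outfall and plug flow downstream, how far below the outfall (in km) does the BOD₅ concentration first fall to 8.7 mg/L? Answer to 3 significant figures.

20.1 km

Mixed concentration C = ΣQC/ΣQ = (76.70·2.300 + 11.00·170.0) / 87.70 = 2046/87.70 = 23.33 mg/L.
Set 23.33·exp(−k·t) = 8.7 → t = ln(23.33/8.7)/k = 83570 s = 23.21 h.
Distance = v·t = 0.24·83570 = 20060 m = 20.06 km.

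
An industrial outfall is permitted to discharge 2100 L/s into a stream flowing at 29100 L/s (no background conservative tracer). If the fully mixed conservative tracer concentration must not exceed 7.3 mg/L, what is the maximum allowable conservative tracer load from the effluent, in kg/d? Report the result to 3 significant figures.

Mass balance at the limit: 29100·0 + 2100·Cₑ = 31200·7.3 → Cₑ = 108.5 mg/L.
2100 L/s = 2.100 m³/s. Load = 2.100 m³/s × 108.5 g/m³ × 86 400 s/d = 19680 kg/d.

19700 kg/d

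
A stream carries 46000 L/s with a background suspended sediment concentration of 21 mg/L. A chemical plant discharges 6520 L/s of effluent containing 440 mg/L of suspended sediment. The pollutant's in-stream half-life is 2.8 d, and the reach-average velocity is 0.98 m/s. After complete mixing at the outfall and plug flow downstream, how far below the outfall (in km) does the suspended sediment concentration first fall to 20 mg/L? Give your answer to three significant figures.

443 km

Mass balance: C = (46000·21.00 + 6520·440.0) / 52520 = 3835000/52520 = 73.02 mg/L.
Half-life 2.8 d → k = ln 2 / 2.8 = 0.2476 d⁻¹.
Set 73.02·exp(−k·t) = 20 → t = ln(73.02/20)/k = 452000 s = 125.5 h.
Distance = v·t = 0.98·452000 = 442900 m = 442.9 km.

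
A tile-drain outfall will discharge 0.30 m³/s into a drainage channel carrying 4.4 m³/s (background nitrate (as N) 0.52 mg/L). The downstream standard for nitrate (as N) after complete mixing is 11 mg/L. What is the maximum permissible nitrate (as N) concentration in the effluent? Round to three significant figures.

At the limit, (Qr·Cr + Qe·Cₑ)/(Qr + Qe) = 11:
Cₑ = (4.700·11 − 4.400·0.5200) / 0.3000 = 164.7 mg/L.

165 mg/L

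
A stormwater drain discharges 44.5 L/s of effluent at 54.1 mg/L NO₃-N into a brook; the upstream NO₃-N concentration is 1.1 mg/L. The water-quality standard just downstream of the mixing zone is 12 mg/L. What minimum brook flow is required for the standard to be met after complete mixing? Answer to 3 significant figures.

Set C_mix = 12: (Q·1.100 + 44.50·54.10) / (Q + 44.50) = 12
→ Q = 44.50·(54.10 − 12)/(12 − 1.100) = 171.9 L/s.

172 L/s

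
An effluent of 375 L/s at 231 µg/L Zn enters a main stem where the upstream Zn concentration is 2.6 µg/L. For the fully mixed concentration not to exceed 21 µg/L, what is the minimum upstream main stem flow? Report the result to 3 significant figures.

4280 L/s

Set C_mix = 21: (Q·2.600 + 375.0·231.0) / (Q + 375.0) = 21
→ Q = 375.0·(231.0 − 21)/(21 − 2.600) = 4280 L/s.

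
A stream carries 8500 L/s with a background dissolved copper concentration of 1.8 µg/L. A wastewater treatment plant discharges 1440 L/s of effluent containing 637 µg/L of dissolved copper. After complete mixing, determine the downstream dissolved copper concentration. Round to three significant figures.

93.8 µg/L

Mixed concentration C = ΣQC/ΣQ = (8500·1.800 + 1440·637.0) / 9940 = 932600/9940 = 93.82 µg/L.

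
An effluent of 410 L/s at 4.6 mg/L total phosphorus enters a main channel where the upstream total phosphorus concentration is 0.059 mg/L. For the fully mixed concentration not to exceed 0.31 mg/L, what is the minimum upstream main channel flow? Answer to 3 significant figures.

Set C_mix = 0.31: (Q·0.05900 + 410.0·4.600) / (Q + 410.0) = 0.31
→ Q = 410.0·(4.600 − 0.31)/(0.31 − 0.05900) = 7008 L/s.

7010 L/s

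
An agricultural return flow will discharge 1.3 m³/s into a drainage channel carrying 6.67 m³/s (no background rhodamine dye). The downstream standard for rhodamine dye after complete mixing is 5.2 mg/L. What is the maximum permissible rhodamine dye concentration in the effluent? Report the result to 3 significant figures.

31.9 mg/L

At the limit, (Qr·Cr + Qe·Cₑ)/(Qr + Qe) = 5.2:
Cₑ = (7.970·5.2 − 6.670·0) / 1.300 = 31.88 mg/L.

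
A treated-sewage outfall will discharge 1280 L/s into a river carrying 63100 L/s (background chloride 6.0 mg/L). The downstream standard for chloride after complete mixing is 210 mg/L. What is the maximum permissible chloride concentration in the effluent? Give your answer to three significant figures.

At the limit, (Qr·Cr + Qe·Cₑ)/(Qr + Qe) = 210:
Cₑ = (64380·210 − 63100·6.000) / 1280 = 10270 mg/L.

10300 mg/L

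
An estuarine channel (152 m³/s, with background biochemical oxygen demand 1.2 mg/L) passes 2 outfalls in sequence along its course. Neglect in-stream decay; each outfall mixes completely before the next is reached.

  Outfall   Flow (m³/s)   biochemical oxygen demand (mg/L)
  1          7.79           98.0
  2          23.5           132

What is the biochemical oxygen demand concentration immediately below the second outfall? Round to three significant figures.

22.1 mg/L

Below outfall 1: Q → 159.8 m³/s, C = (152.0·1.200 + 7.790·98.00)/159.8 = 5.919 mg/L.
Below outfall 2: Q → 183.3 m³/s, C = (159.8·5.919 + 23.50·132.0)/183.3 = 22.08 mg/L.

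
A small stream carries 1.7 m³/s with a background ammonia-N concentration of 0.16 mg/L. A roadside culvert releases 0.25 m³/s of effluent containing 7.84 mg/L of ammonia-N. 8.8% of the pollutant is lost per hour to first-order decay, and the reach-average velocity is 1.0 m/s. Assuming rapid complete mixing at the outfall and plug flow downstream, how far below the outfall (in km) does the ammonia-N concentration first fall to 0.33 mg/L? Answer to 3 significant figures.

Flow-weighted average: C = (1.700·0.1600 + 0.2500·7.840) / 1.950 = 2.232/1.950 = 1.145 mg/L.
8.8%/h lost → k = −ln(1 − 0.088) = 0.09212 h⁻¹.
Set 1.145·exp(−k·t) = 0.33 → t = ln(1.145/0.33)/k = 48610 s = 13.50 h.
Distance = v·t = 1.0·48610 = 48610 m = 48.61 km.

48.6 km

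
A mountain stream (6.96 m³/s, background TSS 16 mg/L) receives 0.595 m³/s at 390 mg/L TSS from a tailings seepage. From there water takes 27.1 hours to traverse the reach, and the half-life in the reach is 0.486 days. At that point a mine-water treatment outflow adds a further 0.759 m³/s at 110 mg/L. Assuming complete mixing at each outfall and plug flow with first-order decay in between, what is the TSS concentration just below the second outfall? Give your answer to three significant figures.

Mass balance: C = (6.960·16.00 + 0.5950·390.0) / 7.555 = 343.4/7.555 = 45.45 mg/L; combined flow 7.555 m³/s.
Half-life 0.486 d → k = ln 2 / 0.486 = 1.426 d⁻¹.
Decay over the reach: 45.45·exp(−kt) = 45.45·0.1998 = 9.082 mg/L.
Second outfall: C = (7.555·9.082 + 0.7590·110.0)/8.314 = 18.29 mg/L.

18.3 mg/L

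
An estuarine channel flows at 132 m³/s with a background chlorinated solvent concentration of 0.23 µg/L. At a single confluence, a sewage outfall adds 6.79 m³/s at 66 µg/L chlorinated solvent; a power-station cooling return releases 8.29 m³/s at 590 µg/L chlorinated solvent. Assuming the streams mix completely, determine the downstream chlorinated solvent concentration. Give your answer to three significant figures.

After mixing, C = (132.0·0.2300 + 6.790·66.00 + 8.290·590.0) / 147.1 = 5370/147.1 = 36.51 µg/L.

36.5 µg/L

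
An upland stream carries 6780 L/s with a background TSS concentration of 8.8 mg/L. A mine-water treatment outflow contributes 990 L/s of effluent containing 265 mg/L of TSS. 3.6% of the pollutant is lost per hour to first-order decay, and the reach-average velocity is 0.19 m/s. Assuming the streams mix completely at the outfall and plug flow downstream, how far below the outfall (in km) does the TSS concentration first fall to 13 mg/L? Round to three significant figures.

21.6 km

After mixing, C = (6780·8.800 + 990.0·265.0) / 7770 = 322000/7770 = 41.44 mg/L.
3.6%/h lost → k = −ln(1 − 0.036) = 0.03666 h⁻¹.
Set 41.44·exp(−k·t) = 13 → t = ln(41.44/13)/k = 113800 s = 31.62 h.
Distance = v·t = 0.19·113800 = 21630 m = 21.63 km.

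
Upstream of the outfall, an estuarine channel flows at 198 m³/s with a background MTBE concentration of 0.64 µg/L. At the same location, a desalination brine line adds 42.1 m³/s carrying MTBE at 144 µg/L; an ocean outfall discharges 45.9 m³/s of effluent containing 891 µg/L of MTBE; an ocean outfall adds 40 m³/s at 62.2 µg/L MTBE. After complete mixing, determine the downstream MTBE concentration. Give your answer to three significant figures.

Flow-weighted average: C = (198.0·0.6400 + 42.10·144.0 + 45.90·891.0 + 40.00·62.20) / 326.0 = 49570/326.0 = 152.1 µg/L.

152 µg/L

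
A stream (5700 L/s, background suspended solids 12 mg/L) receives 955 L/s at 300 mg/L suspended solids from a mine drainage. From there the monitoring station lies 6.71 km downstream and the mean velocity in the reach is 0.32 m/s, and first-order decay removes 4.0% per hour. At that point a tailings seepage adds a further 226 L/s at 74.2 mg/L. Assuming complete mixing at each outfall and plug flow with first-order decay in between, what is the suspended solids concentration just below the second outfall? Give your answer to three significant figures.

43.1 mg/L

Flow-weighted average: C = (5700·12.00 + 955.0·300.0) / 6655 = 354900/6655 = 53.33 mg/L; combined flow 6655 L/s.
Travel time t = 6.71·1000 / 0.32 = 20970 s = 5.825 h.
4.0%/h lost → k = −ln(1 − 0.04) = 0.04082 h⁻¹.
After decay, C = 53.33 × e^(−kt) = 53.33 × 0.7884 = 42.04 mg/L.
Second outfall: C = (6655·42.04 + 226.0·74.20)/6881 = 43.10 mg/L.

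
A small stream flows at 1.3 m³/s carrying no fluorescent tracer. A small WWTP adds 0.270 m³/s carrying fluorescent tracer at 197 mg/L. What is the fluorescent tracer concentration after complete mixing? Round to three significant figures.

33.9 mg/L

Conservation of mass: C = (1.300·0 + 0.2700·197.0) / 1.570 = 53.19/1.570 = 33.88 mg/L.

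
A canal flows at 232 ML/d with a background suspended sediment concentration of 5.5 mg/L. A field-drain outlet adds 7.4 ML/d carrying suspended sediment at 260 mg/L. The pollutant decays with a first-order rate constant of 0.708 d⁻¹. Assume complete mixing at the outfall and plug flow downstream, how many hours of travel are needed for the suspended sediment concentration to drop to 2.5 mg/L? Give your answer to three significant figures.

56.8 h

Conservation of mass: C = (232.0·5.500 + 7.400·260.0) / 239.4 = 3200/239.4 = 13.37 mg/L.
13.37·exp(−k·t) = 2.5 → t = ln(13.37/2.5)/k = 204600 s = 56.83 h.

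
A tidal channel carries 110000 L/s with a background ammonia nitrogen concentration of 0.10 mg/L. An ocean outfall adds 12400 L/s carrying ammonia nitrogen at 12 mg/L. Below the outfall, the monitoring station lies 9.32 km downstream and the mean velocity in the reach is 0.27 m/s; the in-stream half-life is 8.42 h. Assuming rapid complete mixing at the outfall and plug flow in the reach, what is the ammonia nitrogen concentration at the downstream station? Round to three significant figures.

After mixing, C = (110000·0.1000 + 12400·12.00) / 122400 = 159800/122400 = 1.306 mg/L.
Travel time t = 9.32·1000 / 0.27 = 34520 s = 9.588 h.
Half-life 8.42 h → k = ln 2 / 8.42 = 0.08232 h⁻¹ = 1.976 d⁻¹.
Decay over the reach: 1.306·exp(−kt) = 1.306·0.4541 = 0.5929 mg/L.

0.593 mg/L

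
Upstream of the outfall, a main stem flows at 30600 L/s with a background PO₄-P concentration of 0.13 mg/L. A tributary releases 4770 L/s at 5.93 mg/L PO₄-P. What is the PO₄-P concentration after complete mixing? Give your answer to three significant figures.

Mixed concentration C = ΣQC/ΣQ = (30600·0.1300 + 4770·5.930) / 35370 = 32260/35370 = 0.9122 mg/L.

0.912 mg/L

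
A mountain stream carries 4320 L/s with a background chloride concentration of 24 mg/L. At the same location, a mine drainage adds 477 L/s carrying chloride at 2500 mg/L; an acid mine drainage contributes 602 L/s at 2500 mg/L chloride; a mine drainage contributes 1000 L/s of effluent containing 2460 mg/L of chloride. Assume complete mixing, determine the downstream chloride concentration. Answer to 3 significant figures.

Conservation of mass: C = (4320·24.00 + 477.0·2500 + 602.0·2500 + 1000·2460) / 6399 = 5261000/6399 = 822.2 mg/L.

822 mg/L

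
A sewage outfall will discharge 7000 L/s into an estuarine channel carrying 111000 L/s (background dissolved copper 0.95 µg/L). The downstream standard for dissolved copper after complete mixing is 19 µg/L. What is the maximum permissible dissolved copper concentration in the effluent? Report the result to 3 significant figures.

305 µg/L

At the limit, (Qr·Cr + Qe·Cₑ)/(Qr + Qe) = 19:
Cₑ = (118000·19 − 111000·0.9500) / 7000 = 305.2 µg/L.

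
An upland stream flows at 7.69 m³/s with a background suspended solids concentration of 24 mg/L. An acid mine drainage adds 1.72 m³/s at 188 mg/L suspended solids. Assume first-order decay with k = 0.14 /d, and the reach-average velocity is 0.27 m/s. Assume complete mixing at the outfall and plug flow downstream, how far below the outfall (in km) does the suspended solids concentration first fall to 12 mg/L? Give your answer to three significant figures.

251 km

After mixing, C = (7.690·24.00 + 1.720·188.0) / 9.410 = 507.9/9.410 = 53.98 mg/L.
Set 53.98·exp(−k·t) = 12 → t = ln(53.98/12)/k = 928000 s = 257.8 h.
Distance = v·t = 0.27·928000 = 250600 m = 250.6 km.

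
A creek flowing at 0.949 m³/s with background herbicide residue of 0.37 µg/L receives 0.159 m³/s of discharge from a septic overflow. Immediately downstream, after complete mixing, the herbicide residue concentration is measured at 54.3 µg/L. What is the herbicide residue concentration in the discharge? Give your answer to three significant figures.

376 µg/L

Mass balance: 0.9490·0.3700 + 0.1590·Cₑ = 1.108·54.30
→ Cₑ = (1.108·54.30 − 0.9490·0.3700) / 0.1590 = 376.2 µg/L.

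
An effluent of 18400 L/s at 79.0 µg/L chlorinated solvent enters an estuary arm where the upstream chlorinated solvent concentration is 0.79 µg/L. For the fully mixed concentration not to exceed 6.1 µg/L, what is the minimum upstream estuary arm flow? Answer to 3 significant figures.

253000 L/s

Set C_mix = 6.1: (Q·0.7900 + 18400·79.00) / (Q + 18400) = 6.1
→ Q = 18400·(79.00 − 6.1)/(6.1 − 0.7900) = 252600 L/s.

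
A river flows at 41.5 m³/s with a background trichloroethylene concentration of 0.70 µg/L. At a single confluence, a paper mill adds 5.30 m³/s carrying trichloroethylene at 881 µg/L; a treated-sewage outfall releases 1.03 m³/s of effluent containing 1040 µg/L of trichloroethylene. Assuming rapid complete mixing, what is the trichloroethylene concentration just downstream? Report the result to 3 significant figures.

121 µg/L

After mixing, C = (41.50·0.7000 + 5.300·881.0 + 1.030·1040) / 47.83 = 5770/47.83 = 120.6 µg/L.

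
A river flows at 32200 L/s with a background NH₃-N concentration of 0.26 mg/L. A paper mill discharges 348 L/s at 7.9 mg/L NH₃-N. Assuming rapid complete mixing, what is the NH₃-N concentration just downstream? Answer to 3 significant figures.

0.342 mg/L

After mixing, C = (32200·0.2600 + 348.0·7.900) / 32550 = 11120/32550 = 0.3417 mg/L.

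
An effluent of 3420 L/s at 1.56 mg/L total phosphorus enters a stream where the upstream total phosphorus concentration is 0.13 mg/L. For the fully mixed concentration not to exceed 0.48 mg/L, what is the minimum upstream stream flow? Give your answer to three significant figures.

10600 L/s

Set C_mix = 0.48: (Q·0.1300 + 3420·1.560) / (Q + 3420) = 0.48
→ Q = 3420·(1.560 − 0.48)/(0.48 − 0.1300) = 10550 L/s.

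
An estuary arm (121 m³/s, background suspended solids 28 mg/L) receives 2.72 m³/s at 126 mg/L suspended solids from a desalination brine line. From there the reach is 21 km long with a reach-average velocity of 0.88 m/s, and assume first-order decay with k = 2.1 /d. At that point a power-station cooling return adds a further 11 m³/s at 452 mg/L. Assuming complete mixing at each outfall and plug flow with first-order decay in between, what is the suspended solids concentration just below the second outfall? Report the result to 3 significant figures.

52.4 mg/L

After mixing, C = (121.0·28.00 + 2.720·126.0) / 123.7 = 3731/123.7 = 30.15 mg/L; combined flow 123.7 m³/s.
Travel time t = 21·1000 / 0.88 = 23860 s = 6.629 h.
First-order decay: C = 30.15·exp(−k·t) = 30.15·0.5599 = 16.88 mg/L.
At the second outfall, C = (123.7·16.88 + 11.00·452.0) / (123.7 + 11.00) = 52.41 mg/L.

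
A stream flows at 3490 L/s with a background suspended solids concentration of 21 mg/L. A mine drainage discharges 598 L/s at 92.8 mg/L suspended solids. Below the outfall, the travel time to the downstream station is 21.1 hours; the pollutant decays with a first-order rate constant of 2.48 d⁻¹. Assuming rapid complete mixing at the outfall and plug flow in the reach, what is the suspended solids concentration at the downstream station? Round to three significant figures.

Conservation of mass: C = (3490·21.00 + 598.0·92.80) / 4088 = 128800/4088 = 31.50 mg/L.
After decay, C = 31.50 × e^(−kt) = 31.50 × 0.1130 = 3.560 mg/L.

3.56 mg/L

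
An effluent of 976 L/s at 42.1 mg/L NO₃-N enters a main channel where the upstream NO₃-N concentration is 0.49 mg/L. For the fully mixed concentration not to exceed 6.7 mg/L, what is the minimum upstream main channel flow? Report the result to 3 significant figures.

5560 L/s

Set C_mix = 6.7: (Q·0.4900 + 976.0·42.10) / (Q + 976.0) = 6.7
→ Q = 976.0·(42.10 − 6.7)/(6.7 − 0.4900) = 5564 L/s.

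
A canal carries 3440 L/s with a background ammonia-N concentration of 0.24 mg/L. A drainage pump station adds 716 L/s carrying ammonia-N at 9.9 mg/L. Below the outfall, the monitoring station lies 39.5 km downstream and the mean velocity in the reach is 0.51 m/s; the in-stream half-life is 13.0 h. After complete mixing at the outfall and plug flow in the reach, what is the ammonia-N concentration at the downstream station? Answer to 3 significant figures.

After mixing, C = (3440·0.2400 + 716.0·9.900) / 4156 = 7914/4156 = 1.904 mg/L.
Travel time t = 39.5·1000 / 0.51 = 77450 s = 21.51 h.
Half-life 13.0 h → k = ln 2 / 13.0 = 0.05332 h⁻¹ = 1.280 d⁻¹.
First-order decay: C = 1.904·exp(−k·t) = 1.904·0.3176 = 0.6047 mg/L.

0.605 mg/L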